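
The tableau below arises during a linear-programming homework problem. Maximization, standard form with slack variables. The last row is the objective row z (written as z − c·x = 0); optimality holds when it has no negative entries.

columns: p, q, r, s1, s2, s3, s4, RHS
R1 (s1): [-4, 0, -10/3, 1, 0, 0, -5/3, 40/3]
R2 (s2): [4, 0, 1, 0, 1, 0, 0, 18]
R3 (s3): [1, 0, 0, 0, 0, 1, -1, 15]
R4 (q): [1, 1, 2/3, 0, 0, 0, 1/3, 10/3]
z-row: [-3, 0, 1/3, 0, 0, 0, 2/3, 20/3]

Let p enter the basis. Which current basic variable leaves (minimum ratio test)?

q

Column p entries and ratios — s1: -4 ≤ 0, skip; s2: 18/4 = 9/2; s3: 15/1 = 15; q: (10/3)/1 = 10/3.
Smallest ratio is 10/3 in the row of q, so q leaves.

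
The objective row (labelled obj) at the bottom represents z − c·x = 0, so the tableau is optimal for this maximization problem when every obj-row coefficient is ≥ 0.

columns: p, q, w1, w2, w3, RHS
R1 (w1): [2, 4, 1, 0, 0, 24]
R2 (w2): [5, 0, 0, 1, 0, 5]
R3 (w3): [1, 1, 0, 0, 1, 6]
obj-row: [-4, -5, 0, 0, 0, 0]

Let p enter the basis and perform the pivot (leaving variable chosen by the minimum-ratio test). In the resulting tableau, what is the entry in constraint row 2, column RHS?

1

Ratio test on column p — row 1: 24/2 = 12; row 2: 5/5 = 1; row 3: 6/1 = 6. Minimum is 1 at row 2 (w2 leaves); pivot element 5.
Divide row 2 by 5; eliminate column p from the other rows.
In the new row 2, the RHS entry is the old entry divided by the pivot: 5/5 = 1.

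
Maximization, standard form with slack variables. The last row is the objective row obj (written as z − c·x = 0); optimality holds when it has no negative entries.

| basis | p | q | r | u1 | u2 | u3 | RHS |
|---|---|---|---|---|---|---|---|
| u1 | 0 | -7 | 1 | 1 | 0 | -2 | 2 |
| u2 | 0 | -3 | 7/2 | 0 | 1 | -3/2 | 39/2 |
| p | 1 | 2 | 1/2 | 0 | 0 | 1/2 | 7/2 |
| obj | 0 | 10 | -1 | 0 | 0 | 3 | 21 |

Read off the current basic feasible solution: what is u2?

u2 is basic (row 2); its value is the RHS of that row, 39/2.

39/2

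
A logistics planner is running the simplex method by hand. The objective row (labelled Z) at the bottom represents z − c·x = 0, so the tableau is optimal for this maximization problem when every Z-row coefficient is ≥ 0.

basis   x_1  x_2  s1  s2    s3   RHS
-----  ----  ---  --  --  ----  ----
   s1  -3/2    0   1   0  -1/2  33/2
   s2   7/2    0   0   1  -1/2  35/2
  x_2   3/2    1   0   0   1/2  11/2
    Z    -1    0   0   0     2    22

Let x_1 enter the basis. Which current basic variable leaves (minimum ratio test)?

x_2

Column x_1 entries and ratios — s1: -3/2 ≤ 0, skip; s2: (35/2)/(7/2) = 5; x_2: (11/2)/(3/2) = 11/3.
Smallest ratio is 11/3 in the row of x_2, so x_2 leaves.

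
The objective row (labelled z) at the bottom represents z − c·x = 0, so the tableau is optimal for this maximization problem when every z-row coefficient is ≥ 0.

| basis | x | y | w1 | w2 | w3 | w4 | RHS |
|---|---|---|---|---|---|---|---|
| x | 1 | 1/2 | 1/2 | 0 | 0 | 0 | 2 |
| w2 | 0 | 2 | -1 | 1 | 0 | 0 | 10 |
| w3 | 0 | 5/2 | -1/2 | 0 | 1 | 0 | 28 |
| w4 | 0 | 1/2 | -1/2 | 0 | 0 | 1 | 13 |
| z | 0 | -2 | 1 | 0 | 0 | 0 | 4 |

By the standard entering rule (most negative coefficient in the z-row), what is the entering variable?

Negative z-row entries: y: -2.
The most negative is -2 in column y, so y enters.

y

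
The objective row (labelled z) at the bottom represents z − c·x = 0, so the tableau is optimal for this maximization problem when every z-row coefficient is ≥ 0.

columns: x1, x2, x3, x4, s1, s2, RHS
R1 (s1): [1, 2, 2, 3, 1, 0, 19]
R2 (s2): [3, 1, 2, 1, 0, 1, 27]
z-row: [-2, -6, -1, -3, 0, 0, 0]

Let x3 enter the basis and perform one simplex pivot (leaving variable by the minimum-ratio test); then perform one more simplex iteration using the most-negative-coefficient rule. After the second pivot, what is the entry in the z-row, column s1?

3

Ratio test on column x3 — row 1: 19/2 = 19/2; row 2: 27/2 = 27/2. Minimum is 19/2 at row 1 (s1 leaves); pivot element 2.
Divide row 1 by 2; eliminate column x3 from the other rows.
Second iteration: most negative z-row entry is -5 in column x2, so x2 enters.
Ratio test on column x2 — row 1: (19/2)/1 = 19/2; row 2: entry -1 ≤ 0. Minimum is 19/2 at row 1 (x3 leaves); pivot element 1.
Divide row 1 by 1; eliminate column x2 from the other rows.
After both pivots, the entry at the z-row, column s1 is 3.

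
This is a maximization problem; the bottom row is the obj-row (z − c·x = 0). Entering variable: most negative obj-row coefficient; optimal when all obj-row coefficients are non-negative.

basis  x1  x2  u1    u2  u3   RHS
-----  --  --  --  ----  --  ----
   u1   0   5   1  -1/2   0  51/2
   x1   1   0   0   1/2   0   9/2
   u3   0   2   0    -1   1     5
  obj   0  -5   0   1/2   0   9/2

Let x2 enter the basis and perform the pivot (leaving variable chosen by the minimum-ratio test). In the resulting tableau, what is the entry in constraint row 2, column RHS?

Ratio test on column x2 — row 1: (51/2)/5 = 51/10; row 2: entry 0 ≤ 0; row 3: 5/2 = 5/2. Minimum is 5/2 at row 3 (u3 leaves); pivot element 2.
Divide row 3 by 2; eliminate column x2 from the other rows.
Row 2 update in column RHS: 9/2 − 0·(5/2) = 9/2.

9/2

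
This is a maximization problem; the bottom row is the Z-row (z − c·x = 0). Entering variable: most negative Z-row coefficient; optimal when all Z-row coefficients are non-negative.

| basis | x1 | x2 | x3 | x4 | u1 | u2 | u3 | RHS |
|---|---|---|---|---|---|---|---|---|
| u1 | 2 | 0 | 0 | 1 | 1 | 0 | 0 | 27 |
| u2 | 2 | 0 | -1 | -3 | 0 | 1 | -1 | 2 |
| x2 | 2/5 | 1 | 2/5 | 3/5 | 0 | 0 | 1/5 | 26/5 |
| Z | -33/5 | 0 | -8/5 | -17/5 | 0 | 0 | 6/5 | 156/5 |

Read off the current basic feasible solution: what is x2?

x2 is basic (row 3); its value is the RHS of that row, 26/5.

26/5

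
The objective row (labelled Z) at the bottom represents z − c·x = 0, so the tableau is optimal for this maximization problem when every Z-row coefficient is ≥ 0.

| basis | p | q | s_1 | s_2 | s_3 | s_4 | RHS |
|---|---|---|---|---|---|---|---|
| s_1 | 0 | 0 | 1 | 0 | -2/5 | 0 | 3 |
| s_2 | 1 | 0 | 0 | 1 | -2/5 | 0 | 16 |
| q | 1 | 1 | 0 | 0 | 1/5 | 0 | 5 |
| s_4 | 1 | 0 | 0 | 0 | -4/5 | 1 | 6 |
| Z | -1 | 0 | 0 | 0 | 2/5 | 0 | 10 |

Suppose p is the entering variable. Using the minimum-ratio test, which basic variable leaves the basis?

Column p entries and ratios — s_1: 0 ≤ 0, skip; s_2: 16/1 = 16; q: 5/1 = 5; s_4: 6/1 = 6.
Smallest ratio is 5 in the row of q, so q leaves.

q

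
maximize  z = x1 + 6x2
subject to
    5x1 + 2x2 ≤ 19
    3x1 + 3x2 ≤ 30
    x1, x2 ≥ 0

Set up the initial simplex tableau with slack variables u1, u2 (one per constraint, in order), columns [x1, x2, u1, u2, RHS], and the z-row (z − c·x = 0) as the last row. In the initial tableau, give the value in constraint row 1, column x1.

Constraint 1 has coefficient 5 on x1.

5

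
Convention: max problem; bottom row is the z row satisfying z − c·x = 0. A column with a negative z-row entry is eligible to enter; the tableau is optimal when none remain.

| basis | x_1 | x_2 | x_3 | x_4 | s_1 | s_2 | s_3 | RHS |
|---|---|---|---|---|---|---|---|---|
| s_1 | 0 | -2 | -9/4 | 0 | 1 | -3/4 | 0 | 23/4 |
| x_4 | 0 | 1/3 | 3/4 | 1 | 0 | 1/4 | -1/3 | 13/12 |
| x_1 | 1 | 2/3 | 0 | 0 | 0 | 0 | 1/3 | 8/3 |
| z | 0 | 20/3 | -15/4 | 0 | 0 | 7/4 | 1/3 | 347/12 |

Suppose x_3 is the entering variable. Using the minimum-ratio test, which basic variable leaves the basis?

Column x_3 entries and ratios — s_1: -9/4 ≤ 0, skip; x_4: (13/12)/(3/4) = 13/9; x_1: 0 ≤ 0, skip.
Smallest ratio is 13/9 in the row of x_4, so x_4 leaves.

x_4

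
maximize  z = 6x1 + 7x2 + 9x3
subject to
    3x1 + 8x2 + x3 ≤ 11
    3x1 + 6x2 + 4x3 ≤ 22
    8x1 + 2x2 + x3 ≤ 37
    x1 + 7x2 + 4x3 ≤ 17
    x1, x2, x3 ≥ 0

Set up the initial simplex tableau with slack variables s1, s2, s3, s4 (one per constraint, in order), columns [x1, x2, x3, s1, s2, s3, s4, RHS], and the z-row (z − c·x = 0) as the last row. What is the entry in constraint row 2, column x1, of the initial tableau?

Constraint 2 has coefficient 3 on x1.

3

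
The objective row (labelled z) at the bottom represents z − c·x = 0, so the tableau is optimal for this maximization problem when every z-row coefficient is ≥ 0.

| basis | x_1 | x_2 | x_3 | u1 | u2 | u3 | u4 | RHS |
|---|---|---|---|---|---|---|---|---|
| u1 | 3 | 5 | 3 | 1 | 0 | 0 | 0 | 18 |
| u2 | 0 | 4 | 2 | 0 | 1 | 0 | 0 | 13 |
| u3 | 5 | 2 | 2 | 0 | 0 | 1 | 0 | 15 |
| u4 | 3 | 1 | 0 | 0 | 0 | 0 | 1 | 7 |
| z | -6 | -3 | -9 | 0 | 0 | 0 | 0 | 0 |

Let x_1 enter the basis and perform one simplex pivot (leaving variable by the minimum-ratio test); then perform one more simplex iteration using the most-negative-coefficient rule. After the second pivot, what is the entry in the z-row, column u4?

-11/2

Ratio test on column x_1 — row 1: 18/3 = 6; row 2: entry 0 ≤ 0; row 3: 15/5 = 3; row 4: 7/3 = 7/3. Minimum is 7/3 at row 4 (u4 leaves); pivot element 3.
Divide row 4 by 3; eliminate column x_1 from the other rows.
Second iteration: most negative z-row entry is -9 in column x_3, so x_3 enters.
Ratio test on column x_3 — row 1: 11/3 = 11/3; row 2: 13/2 = 13/2; row 3: (10/3)/2 = 5/3; row 4: entry 0 ≤ 0. Minimum is 5/3 at row 3 (u3 leaves); pivot element 2.
Divide row 3 by 2; eliminate column x_3 from the other rows.
After both pivots, the entry at the z-row, column u4 is -11/2.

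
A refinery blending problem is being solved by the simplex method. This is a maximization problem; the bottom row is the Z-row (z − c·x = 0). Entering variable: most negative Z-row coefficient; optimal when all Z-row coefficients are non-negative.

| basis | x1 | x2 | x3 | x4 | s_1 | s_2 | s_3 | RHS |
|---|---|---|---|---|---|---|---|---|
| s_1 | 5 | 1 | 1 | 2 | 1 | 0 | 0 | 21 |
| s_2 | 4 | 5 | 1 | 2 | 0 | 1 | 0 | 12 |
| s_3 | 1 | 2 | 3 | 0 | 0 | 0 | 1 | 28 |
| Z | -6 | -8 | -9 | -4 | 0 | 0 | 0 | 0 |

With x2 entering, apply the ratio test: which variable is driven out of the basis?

Column x2 entries and ratios — s_1: 21/1 = 21; s_2: 12/5 = 12/5; s_3: 28/2 = 14.
Smallest ratio is 12/5 in the row of s_2, so s_2 leaves.

s_2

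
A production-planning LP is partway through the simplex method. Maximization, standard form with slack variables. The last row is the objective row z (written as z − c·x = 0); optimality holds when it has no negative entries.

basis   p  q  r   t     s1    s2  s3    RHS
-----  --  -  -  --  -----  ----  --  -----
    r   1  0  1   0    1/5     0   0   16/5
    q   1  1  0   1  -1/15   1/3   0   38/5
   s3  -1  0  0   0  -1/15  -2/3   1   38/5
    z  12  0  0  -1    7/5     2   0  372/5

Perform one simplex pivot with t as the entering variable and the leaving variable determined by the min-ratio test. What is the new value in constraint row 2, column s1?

Ratio test on column t — row 1: entry 0 ≤ 0; row 2: (38/5)/1 = 38/5; row 3: entry 0 ≤ 0. Minimum is 38/5 at row 2 (q leaves); pivot element 1.
Divide row 2 by 1; eliminate column t from the other rows.
In the new row 2, the s1 entry is the old entry divided by the pivot: (-1/15)/1 = -1/15.

-1/15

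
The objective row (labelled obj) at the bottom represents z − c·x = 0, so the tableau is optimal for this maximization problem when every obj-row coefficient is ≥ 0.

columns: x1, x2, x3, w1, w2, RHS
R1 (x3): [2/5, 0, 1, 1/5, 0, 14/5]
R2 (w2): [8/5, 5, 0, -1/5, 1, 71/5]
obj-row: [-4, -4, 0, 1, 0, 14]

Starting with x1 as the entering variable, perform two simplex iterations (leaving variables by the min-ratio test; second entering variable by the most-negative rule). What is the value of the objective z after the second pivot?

222/5

Ratio test on column x1 — row 1: (14/5)/(2/5) = 7; row 2: (71/5)/(8/5) = 71/8. Minimum is 7 at row 1 (x3 leaves); pivot element 2/5.
Pivot on row 1; the obj-row RHS becomes 14 − (-4)·7 = 42.
Next entering variable (most negative obj-row entry -4): x2.
Ratio test on column x2 — row 1: entry 0 ≤ 0; row 2: 3/5 = 3/5. Minimum is 3/5 at row 2 (w2 leaves); pivot element 5.
After the second pivot the obj-row RHS is 42 − (-4)·(3/5) = 222/5.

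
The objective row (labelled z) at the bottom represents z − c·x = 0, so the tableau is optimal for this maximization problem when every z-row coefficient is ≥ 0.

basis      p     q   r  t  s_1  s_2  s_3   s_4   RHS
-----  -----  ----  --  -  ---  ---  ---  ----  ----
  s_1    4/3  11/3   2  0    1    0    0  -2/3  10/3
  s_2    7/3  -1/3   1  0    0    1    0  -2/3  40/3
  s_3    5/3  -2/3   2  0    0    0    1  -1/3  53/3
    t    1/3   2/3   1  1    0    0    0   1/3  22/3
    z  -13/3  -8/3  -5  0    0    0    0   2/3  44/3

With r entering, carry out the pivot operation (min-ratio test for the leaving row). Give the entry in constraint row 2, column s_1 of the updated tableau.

Ratio test on column r — row 1: (10/3)/2 = 5/3; row 2: (40/3)/1 = 40/3; row 3: (53/3)/2 = 53/6; row 4: (22/3)/1 = 22/3. Minimum is 5/3 at row 1 (s_1 leaves); pivot element 2.
Divide row 1 by 2; eliminate column r from the other rows.
Row 2 update in column s_1: 0 − 1·(1/2) = -1/2.

-1/2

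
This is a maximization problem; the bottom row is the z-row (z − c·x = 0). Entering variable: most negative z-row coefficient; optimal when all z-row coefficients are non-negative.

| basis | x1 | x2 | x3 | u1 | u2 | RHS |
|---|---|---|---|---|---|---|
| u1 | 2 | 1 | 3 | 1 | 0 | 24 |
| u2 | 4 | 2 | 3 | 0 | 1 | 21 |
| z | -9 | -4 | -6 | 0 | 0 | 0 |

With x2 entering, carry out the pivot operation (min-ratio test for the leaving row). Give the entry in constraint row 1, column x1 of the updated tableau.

0

Ratio test on column x2 — row 1: 24/1 = 24; row 2: 21/2 = 21/2. Minimum is 21/2 at row 2 (u2 leaves); pivot element 2.
Divide row 2 by 2; eliminate column x2 from the other rows.
Row 1 update in column x1: 2 − 1·2 = 0.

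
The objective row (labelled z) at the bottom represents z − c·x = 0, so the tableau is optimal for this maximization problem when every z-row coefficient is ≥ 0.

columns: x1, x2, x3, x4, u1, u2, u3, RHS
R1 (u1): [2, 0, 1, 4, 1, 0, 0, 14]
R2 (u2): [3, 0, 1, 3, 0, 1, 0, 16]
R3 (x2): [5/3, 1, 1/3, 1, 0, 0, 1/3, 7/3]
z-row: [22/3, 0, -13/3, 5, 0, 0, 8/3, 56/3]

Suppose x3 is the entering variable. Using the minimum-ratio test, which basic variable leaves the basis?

x2

Column x3 entries and ratios — u1: 14/1 = 14; u2: 16/1 = 16; x2: (7/3)/(1/3) = 7.
Smallest ratio is 7 in the row of x2, so x2 leaves.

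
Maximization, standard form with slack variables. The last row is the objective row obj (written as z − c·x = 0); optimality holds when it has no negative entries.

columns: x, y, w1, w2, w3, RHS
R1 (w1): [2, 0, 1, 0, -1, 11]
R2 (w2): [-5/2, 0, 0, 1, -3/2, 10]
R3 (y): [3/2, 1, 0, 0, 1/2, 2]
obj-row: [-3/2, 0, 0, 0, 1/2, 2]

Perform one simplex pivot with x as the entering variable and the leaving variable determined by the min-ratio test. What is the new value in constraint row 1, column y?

-4/3

Ratio test on column x — row 1: 11/2 = 11/2; row 2: entry -5/2 ≤ 0; row 3: 2/(3/2) = 4/3. Minimum is 4/3 at row 3 (y leaves); pivot element 3/2.
Divide row 3 by 3/2; eliminate column x from the other rows.
Row 1 update in column y: 0 − 2·(2/3) = -4/3.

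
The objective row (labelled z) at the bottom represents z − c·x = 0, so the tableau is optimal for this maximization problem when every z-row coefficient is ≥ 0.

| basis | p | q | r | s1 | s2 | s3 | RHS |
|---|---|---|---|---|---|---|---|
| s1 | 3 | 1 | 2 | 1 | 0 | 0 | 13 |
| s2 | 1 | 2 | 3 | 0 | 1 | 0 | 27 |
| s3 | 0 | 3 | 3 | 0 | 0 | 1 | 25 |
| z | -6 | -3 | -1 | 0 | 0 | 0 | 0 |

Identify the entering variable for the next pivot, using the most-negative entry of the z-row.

Negative z-row entries: p: -6, q: -3, r: -1.
The most negative is -6 in column p, so p enters.

p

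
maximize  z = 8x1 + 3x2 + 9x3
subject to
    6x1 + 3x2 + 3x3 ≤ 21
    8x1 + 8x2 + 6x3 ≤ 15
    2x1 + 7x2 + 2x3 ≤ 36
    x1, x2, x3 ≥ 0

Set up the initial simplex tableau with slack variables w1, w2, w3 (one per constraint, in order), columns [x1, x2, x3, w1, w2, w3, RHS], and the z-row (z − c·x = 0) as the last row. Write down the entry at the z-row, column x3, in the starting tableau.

The z-row carries the negated objective coefficients: the x3 entry is -9.

-9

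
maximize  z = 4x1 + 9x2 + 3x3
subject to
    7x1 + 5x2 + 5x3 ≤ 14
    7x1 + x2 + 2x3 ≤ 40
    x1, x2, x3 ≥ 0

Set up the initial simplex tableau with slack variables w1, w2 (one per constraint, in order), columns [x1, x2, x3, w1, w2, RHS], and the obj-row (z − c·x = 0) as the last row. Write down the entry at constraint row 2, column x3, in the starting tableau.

2

Constraint 2 has coefficient 2 on x3.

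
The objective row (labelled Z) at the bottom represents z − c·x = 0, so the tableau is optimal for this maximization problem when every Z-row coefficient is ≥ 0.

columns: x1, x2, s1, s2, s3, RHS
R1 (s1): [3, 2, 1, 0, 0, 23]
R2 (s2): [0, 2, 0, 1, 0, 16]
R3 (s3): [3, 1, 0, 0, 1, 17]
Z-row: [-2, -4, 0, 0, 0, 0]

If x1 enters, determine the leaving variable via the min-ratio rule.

Column x1 entries and ratios — s1: 23/3 = 23/3; s2: 0 ≤ 0, skip; s3: 17/3 = 17/3.
Smallest ratio is 17/3 in the row of s3, so s3 leaves.

s3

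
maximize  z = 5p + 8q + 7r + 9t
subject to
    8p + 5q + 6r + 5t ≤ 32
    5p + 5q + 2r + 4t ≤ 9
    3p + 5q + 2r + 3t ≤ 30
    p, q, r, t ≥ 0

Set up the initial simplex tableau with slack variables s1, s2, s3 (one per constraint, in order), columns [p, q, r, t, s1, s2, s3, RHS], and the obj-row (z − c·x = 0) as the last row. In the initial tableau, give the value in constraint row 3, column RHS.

30

The RHS of constraint 3 is b_3 = 30.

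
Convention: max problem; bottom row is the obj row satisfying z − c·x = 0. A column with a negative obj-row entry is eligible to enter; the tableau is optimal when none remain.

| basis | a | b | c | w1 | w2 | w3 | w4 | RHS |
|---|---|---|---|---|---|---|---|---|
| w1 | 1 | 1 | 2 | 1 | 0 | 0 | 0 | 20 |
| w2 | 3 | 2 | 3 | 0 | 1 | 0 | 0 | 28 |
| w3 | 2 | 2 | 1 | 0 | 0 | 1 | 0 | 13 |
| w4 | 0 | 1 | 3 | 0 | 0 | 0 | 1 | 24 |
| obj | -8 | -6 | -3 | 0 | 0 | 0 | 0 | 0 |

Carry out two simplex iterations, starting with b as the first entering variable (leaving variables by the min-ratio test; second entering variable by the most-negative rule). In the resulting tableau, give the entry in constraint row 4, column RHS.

Ratio test on column b — row 1: 20/1 = 20; row 2: 28/2 = 14; row 3: 13/2 = 13/2; row 4: 24/1 = 24. Minimum is 13/2 at row 3 (w3 leaves); pivot element 2.
Divide row 3 by 2; eliminate column b from the other rows.
Second iteration: most negative obj-row entry is -2 in column a, so a enters.
Ratio test on column a — row 1: entry 0 ≤ 0; row 2: 15/1 = 15; row 3: (13/2)/1 = 13/2; row 4: entry -1 ≤ 0. Minimum is 13/2 at row 3 (b leaves); pivot element 1.
Divide row 3 by 1; eliminate column a from the other rows.
After both pivots, the entry at constraint row 4, column RHS is 24.

24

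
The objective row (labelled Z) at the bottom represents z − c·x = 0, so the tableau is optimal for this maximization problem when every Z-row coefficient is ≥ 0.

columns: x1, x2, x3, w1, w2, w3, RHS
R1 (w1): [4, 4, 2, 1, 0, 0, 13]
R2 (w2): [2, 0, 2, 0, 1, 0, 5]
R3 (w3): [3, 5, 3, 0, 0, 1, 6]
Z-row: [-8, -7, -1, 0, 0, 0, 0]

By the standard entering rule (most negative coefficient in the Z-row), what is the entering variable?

Negative Z-row entries: x1: -8, x2: -7, x3: -1.
The most negative is -8 in column x1, so x1 enters.

x1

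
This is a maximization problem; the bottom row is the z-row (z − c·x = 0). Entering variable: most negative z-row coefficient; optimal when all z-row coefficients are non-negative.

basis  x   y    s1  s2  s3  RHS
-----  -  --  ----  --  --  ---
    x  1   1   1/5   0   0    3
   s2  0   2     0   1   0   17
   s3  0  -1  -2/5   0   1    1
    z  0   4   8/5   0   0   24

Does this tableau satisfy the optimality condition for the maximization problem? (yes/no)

Every z-row coefficient is ≥ 0, so the tableau is optimal.

yes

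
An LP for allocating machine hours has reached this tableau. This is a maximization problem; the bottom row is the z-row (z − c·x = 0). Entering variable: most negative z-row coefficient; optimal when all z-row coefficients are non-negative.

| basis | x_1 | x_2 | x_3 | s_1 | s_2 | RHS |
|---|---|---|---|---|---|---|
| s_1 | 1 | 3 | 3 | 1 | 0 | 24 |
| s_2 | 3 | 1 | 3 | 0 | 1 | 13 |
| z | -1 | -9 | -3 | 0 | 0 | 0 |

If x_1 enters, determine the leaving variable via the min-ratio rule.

s_2

Column x_1 entries and ratios — s_1: 24/1 = 24; s_2: 13/3 = 13/3.
Smallest ratio is 13/3 in the row of s_2, so s_2 leaves.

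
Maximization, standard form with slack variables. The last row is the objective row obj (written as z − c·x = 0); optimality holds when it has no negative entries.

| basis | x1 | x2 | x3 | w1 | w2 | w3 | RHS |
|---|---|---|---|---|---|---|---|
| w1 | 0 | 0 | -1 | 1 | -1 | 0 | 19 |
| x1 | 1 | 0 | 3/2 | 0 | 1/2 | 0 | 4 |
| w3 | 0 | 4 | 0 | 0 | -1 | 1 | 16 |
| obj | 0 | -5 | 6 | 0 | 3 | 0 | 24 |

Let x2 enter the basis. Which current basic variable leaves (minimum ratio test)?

Column x2 entries and ratios — w1: 0 ≤ 0, skip; x1: 0 ≤ 0, skip; w3: 16/4 = 4.
Smallest ratio is 4 in the row of w3, so w3 leaves.

w3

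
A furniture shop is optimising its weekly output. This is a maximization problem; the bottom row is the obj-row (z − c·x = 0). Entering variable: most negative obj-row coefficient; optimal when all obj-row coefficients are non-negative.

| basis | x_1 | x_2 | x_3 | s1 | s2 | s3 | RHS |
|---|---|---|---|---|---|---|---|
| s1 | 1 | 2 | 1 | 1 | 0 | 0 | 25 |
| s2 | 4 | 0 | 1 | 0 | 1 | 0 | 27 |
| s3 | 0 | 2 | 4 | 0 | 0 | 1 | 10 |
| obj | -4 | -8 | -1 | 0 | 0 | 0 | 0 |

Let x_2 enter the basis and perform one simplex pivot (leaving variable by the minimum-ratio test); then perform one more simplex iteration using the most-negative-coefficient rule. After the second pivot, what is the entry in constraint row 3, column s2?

0

Ratio test on column x_2 — row 1: 25/2 = 25/2; row 2: entry 0 ≤ 0; row 3: 10/2 = 5. Minimum is 5 at row 3 (s3 leaves); pivot element 2.
Divide row 3 by 2; eliminate column x_2 from the other rows.
Second iteration: most negative obj-row entry is -4 in column x_1, so x_1 enters.
Ratio test on column x_1 — row 1: 15/1 = 15; row 2: 27/4 = 27/4; row 3: entry 0 ≤ 0. Minimum is 27/4 at row 2 (s2 leaves); pivot element 4.
Divide row 2 by 4; eliminate column x_1 from the other rows.
After both pivots, the entry at constraint row 3, column s2 is 0.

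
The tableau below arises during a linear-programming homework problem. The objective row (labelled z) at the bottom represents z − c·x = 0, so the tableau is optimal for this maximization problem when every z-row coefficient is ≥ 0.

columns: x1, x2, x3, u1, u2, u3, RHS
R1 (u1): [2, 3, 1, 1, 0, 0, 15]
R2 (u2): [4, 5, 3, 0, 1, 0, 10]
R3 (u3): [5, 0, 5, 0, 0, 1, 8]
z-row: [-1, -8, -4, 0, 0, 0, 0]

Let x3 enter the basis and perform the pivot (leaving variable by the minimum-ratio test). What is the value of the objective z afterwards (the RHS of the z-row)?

32/5

Ratio test on column x3 — row 1: 15/1 = 15; row 2: 10/3 = 10/3; row 3: 8/5 = 8/5. Minimum is 8/5 at row 3 (u3 leaves); pivot element 5.
Pivot on row 3; the z-row RHS becomes 0 − (-4)·(8/5) = 32/5.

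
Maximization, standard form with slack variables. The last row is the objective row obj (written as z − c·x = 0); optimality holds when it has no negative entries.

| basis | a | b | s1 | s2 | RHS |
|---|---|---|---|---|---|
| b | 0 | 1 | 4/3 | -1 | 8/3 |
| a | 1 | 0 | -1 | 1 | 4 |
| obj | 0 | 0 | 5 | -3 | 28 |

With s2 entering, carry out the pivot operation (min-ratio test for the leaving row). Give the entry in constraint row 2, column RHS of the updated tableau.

Ratio test on column s2 — row 1: entry -1 ≤ 0; row 2: 4/1 = 4. Minimum is 4 at row 2 (a leaves); pivot element 1.
Divide row 2 by 1; eliminate column s2 from the other rows.
In the new row 2, the RHS entry is the old entry divided by the pivot: 4/1 = 4.

4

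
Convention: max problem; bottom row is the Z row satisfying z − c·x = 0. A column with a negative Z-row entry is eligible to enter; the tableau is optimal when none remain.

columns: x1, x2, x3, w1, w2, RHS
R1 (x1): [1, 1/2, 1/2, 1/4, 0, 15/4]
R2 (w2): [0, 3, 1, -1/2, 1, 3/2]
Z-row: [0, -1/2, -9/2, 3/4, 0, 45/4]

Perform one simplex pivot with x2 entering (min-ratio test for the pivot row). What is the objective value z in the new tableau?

Ratio test on column x2 — row 1: (15/4)/(1/2) = 15/2; row 2: (3/2)/3 = 1/2. Minimum is 1/2 at row 2 (w2 leaves); pivot element 3.
Pivot on row 2; the Z-row RHS becomes 45/4 − (-1/2)·(1/2) = 23/2.

23/2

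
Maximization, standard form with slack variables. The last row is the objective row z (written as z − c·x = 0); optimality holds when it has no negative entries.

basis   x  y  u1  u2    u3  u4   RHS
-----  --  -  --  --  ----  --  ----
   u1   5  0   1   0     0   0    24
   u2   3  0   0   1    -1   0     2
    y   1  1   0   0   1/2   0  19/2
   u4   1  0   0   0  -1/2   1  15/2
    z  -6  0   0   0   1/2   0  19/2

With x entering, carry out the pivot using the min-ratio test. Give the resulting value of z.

27/2

Ratio test on column x — row 1: 24/5 = 24/5; row 2: 2/3 = 2/3; row 3: (19/2)/1 = 19/2; row 4: (15/2)/1 = 15/2. Minimum is 2/3 at row 2 (u2 leaves); pivot element 3.
Pivot on row 2; the z-row RHS becomes 19/2 − (-6)·(2/3) = 27/2.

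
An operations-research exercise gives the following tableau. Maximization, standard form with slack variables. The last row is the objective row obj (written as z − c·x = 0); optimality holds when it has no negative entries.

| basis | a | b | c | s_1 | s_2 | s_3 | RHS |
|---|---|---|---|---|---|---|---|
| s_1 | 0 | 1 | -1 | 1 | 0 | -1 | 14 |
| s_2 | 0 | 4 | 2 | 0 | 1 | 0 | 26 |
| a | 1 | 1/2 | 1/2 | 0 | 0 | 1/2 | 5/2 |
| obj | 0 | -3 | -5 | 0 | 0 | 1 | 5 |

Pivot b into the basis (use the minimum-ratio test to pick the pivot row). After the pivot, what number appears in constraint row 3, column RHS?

Ratio test on column b — row 1: 14/1 = 14; row 2: 26/4 = 13/2; row 3: (5/2)/(1/2) = 5. Minimum is 5 at row 3 (a leaves); pivot element 1/2.
Divide row 3 by 1/2; eliminate column b from the other rows.
In the new row 3, the RHS entry is the old entry divided by the pivot: (5/2)/(1/2) = 5.

5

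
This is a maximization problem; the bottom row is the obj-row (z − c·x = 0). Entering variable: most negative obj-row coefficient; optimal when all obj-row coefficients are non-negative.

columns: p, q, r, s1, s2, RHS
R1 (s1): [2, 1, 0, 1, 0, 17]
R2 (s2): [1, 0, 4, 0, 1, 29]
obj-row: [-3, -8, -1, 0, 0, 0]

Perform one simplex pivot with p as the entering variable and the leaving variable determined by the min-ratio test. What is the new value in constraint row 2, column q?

-1/2

Ratio test on column p — row 1: 17/2 = 17/2; row 2: 29/1 = 29. Minimum is 17/2 at row 1 (s1 leaves); pivot element 2.
Divide row 1 by 2; eliminate column p from the other rows.
Row 2 update in column q: 0 − 1·(1/2) = -1/2.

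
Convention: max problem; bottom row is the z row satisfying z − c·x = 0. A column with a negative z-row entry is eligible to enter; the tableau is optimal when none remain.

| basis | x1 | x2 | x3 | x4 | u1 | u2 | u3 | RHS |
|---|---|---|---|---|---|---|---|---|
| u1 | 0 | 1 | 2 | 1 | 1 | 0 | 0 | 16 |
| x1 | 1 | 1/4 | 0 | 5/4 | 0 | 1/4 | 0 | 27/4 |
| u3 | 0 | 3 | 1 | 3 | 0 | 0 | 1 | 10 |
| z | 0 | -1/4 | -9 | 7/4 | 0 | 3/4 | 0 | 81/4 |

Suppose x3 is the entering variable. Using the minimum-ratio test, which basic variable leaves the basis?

u1

Column x3 entries and ratios — u1: 16/2 = 8; x1: 0 ≤ 0, skip; u3: 10/1 = 10.
Smallest ratio is 8 in the row of u1, so u1 leaves.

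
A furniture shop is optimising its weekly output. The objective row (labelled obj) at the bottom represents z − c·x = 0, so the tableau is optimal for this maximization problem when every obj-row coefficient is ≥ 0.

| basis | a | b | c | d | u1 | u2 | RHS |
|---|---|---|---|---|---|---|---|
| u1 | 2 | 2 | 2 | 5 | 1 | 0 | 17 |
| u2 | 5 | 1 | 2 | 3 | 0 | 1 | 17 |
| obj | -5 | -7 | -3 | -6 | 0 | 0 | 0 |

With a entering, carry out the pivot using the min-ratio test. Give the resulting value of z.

Ratio test on column a — row 1: 17/2 = 17/2; row 2: 17/5 = 17/5. Minimum is 17/5 at row 2 (u2 leaves); pivot element 5.
Pivot on row 2; the obj-row RHS becomes 0 − (-5)·(17/5) = 17.

17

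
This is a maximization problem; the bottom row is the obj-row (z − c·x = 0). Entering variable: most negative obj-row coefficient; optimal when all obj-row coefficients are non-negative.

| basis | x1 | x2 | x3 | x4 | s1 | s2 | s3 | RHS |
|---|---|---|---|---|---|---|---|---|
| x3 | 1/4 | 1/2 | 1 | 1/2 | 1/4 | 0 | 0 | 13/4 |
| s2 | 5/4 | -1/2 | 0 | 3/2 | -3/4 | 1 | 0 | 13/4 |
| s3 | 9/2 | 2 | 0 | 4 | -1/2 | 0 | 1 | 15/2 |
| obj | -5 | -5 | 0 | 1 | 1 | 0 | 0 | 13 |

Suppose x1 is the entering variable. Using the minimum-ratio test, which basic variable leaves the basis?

Column x1 entries and ratios — x3: (13/4)/(1/4) = 13; s2: (13/4)/(5/4) = 13/5; s3: (15/2)/(9/2) = 5/3.
Smallest ratio is 5/3 in the row of s3, so s3 leaves.

s3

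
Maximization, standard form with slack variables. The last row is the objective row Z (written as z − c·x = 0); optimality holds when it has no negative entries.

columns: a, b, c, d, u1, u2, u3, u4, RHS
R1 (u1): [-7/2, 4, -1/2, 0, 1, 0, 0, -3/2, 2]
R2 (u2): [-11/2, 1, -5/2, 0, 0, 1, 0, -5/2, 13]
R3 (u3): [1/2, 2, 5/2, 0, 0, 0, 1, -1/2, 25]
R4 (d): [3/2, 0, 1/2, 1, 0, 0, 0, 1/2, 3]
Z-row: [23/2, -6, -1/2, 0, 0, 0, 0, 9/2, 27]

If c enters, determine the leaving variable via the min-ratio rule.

Column c entries and ratios — u1: -1/2 ≤ 0, skip; u2: -5/2 ≤ 0, skip; u3: 25/(5/2) = 10; d: 3/(1/2) = 6.
Smallest ratio is 6 in the row of d, so d leaves.

d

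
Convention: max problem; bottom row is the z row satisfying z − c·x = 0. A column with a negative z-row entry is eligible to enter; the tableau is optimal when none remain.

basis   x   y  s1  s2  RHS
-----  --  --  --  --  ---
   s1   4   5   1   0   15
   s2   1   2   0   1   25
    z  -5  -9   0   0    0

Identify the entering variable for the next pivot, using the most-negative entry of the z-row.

y

Negative z-row entries: x: -5, y: -9.
The most negative is -9 in column y, so y enters.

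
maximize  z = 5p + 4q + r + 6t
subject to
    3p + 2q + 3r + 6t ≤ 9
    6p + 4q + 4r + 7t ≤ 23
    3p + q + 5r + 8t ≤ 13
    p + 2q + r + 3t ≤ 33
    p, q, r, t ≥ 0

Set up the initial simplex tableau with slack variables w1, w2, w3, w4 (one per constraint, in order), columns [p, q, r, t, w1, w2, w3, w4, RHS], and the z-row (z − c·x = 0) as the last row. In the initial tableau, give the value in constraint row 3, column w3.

Slack w3 belongs to constraint 3; its column is the unit vector e_3, so the entry in row 3 is 1.

1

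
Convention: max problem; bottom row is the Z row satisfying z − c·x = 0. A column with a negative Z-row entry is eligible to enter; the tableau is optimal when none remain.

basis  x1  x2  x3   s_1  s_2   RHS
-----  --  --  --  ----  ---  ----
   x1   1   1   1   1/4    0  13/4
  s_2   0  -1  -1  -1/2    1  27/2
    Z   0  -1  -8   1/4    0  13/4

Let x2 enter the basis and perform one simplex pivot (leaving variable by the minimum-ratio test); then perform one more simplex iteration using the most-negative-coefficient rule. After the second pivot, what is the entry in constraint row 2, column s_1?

Ratio test on column x2 — row 1: (13/4)/1 = 13/4; row 2: entry -1 ≤ 0. Minimum is 13/4 at row 1 (x1 leaves); pivot element 1.
Divide row 1 by 1; eliminate column x2 from the other rows.
Second iteration: most negative Z-row entry is -7 in column x3, so x3 enters.
Ratio test on column x3 — row 1: (13/4)/1 = 13/4; row 2: entry 0 ≤ 0. Minimum is 13/4 at row 1 (x2 leaves); pivot element 1.
Divide row 1 by 1; eliminate column x3 from the other rows.
After both pivots, the entry at constraint row 2, column s_1 is -1/4.

-1/4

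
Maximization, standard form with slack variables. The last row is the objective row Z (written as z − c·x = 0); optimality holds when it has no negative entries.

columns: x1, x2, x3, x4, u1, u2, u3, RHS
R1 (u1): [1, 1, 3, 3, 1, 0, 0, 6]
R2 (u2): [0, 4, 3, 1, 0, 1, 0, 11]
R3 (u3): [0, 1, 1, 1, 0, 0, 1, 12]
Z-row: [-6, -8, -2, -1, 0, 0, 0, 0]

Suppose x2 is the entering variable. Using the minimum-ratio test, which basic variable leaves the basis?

u2

Column x2 entries and ratios — u1: 6/1 = 6; u2: 11/4 = 11/4; u3: 12/1 = 12.
Smallest ratio is 11/4 in the row of u2, so u2 leaves.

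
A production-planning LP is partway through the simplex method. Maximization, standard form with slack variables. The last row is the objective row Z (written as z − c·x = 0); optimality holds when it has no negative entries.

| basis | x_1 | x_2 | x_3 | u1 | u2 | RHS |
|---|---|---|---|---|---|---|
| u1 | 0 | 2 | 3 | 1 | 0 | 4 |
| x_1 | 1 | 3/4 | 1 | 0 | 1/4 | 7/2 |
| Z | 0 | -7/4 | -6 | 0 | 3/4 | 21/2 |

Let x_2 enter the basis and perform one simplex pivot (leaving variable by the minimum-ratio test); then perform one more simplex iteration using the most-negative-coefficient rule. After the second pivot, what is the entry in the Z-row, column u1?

2

Ratio test on column x_2 — row 1: 4/2 = 2; row 2: (7/2)/(3/4) = 14/3. Minimum is 2 at row 1 (u1 leaves); pivot element 2.
Divide row 1 by 2; eliminate column x_2 from the other rows.
Second iteration: most negative Z-row entry is -27/8 in column x_3, so x_3 enters.
Ratio test on column x_3 — row 1: 2/(3/2) = 4/3; row 2: entry -1/8 ≤ 0. Minimum is 4/3 at row 1 (x_2 leaves); pivot element 3/2.
Divide row 1 by 3/2; eliminate column x_3 from the other rows.
After both pivots, the entry at the Z-row, column u1 is 2.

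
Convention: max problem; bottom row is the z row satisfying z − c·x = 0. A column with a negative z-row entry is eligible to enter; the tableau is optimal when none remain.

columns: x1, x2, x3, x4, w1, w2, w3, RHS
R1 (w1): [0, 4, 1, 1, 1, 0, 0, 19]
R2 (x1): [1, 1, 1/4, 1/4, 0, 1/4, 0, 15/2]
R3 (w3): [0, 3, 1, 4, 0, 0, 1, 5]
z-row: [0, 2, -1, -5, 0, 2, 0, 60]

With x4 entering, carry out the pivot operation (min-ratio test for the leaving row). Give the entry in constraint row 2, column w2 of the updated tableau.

Ratio test on column x4 — row 1: 19/1 = 19; row 2: (15/2)/(1/4) = 30; row 3: 5/4 = 5/4. Minimum is 5/4 at row 3 (w3 leaves); pivot element 4.
Divide row 3 by 4; eliminate column x4 from the other rows.
Row 2 update in column w2: 1/4 − (1/4)·0 = 1/4.

1/4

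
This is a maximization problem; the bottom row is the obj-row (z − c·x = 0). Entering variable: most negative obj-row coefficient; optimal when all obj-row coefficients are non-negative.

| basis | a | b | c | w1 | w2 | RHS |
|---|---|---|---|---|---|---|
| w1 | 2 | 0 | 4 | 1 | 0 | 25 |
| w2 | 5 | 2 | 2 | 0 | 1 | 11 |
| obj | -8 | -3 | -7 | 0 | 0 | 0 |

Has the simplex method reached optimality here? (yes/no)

no

The obj-row has a negative entry -8 in column a, so it is not optimal.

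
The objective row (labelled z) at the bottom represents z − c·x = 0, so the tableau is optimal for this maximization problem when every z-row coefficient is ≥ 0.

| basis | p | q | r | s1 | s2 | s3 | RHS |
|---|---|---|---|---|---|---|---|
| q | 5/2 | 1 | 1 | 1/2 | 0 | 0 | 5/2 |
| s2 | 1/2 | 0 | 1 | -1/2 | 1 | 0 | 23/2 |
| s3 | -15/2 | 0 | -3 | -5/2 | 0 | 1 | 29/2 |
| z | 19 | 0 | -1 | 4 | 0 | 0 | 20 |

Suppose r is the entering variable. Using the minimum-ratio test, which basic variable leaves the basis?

Column r entries and ratios — q: (5/2)/1 = 5/2; s2: (23/2)/1 = 23/2; s3: -3 ≤ 0, skip.
Smallest ratio is 5/2 in the row of q, so q leaves.

q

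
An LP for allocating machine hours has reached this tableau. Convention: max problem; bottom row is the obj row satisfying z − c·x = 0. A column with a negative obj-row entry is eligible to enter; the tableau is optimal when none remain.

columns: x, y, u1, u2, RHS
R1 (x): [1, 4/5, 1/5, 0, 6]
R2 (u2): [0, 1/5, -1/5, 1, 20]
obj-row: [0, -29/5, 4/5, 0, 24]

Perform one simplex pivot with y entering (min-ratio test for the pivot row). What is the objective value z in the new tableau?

135/2

Ratio test on column y — row 1: 6/(4/5) = 15/2; row 2: 20/(1/5) = 100. Minimum is 15/2 at row 1 (x leaves); pivot element 4/5.
Pivot on row 1; the obj-row RHS becomes 24 − (-29/5)·(15/2) = 135/2.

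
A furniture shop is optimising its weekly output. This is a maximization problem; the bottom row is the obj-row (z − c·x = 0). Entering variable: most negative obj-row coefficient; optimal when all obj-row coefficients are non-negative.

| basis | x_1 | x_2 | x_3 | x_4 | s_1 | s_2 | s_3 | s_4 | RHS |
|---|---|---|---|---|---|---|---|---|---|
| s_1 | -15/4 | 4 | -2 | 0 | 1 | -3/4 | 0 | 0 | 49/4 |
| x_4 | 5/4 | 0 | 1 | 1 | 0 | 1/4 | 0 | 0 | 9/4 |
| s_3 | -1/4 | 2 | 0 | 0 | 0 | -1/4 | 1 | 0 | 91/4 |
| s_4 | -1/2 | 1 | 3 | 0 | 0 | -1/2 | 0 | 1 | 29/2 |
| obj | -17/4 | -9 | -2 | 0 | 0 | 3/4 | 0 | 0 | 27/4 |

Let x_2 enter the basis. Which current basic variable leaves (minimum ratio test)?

Column x_2 entries and ratios — s_1: (49/4)/4 = 49/16; x_4: 0 ≤ 0, skip; s_3: (91/4)/2 = 91/8; s_4: (29/2)/1 = 29/2.
Smallest ratio is 49/16 in the row of s_1, so s_1 leaves.

s_1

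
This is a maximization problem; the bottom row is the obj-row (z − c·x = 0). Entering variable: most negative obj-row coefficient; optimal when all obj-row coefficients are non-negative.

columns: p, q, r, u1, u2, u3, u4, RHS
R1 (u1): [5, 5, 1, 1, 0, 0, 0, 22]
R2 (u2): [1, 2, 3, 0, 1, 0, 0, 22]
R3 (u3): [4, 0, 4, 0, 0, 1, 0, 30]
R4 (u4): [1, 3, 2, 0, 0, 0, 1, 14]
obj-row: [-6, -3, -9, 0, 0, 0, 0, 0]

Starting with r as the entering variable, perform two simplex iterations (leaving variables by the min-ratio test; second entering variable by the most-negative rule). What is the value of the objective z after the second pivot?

129/2

Ratio test on column r — row 1: 22/1 = 22; row 2: 22/3 = 22/3; row 3: 30/4 = 15/2; row 4: 14/2 = 7. Minimum is 7 at row 4 (u4 leaves); pivot element 2.
Pivot on row 4; the obj-row RHS becomes 0 − (-9)·7 = 63.
Next entering variable (most negative obj-row entry -3/2): p.
Ratio test on column p — row 1: 15/(9/2) = 10/3; row 2: entry -1/2 ≤ 0; row 3: 2/2 = 1; row 4: 7/(1/2) = 14. Minimum is 1 at row 3 (u3 leaves); pivot element 2.
After the second pivot the obj-row RHS is 63 − (-3/2)·1 = 129/2.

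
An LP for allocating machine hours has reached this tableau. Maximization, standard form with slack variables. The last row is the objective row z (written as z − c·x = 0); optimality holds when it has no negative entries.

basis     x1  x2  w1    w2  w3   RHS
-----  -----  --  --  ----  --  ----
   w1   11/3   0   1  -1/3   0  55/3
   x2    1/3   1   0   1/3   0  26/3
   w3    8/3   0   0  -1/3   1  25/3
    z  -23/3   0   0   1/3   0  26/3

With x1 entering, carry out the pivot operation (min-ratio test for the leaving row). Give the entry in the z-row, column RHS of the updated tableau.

261/8

Ratio test on column x1 — row 1: (55/3)/(11/3) = 5; row 2: (26/3)/(1/3) = 26; row 3: (25/3)/(8/3) = 25/8. Minimum is 25/8 at row 3 (w3 leaves); pivot element 8/3.
Divide row 3 by 8/3; eliminate column x1 from the other rows.
z-row update in column RHS: 26/3 − (-23/3)·(25/8) = 261/8.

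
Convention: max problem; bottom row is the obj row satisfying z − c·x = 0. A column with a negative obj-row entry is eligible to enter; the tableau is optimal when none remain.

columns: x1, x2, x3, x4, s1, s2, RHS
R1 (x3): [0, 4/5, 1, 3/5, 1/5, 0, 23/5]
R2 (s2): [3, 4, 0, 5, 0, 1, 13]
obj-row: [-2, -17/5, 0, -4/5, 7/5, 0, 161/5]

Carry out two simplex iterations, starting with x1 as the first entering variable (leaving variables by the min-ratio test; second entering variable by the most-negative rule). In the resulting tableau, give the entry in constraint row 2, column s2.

1/4

Ratio test on column x1 — row 1: entry 0 ≤ 0; row 2: 13/3 = 13/3. Minimum is 13/3 at row 2 (s2 leaves); pivot element 3.
Divide row 2 by 3; eliminate column x1 from the other rows.
Second iteration: most negative obj-row entry is -11/15 in column x2, so x2 enters.
Ratio test on column x2 — row 1: (23/5)/(4/5) = 23/4; row 2: (13/3)/(4/3) = 13/4. Minimum is 13/4 at row 2 (x1 leaves); pivot element 4/3.
Divide row 2 by 4/3; eliminate column x2 from the other rows.
After both pivots, the entry at constraint row 2, column s2 is 1/4.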